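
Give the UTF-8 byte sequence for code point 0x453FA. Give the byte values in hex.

U+453FA = 0x453FA = 283642 decimal. In range U+10000–U+10FFFF → 4-byte form: 11110xxx 10xxxxxx 10xxxxxx 10xxxxxx.
Binary (21 bits): 001000101001111111010.
Split 3+6+6+6: 001 | 000101 | 001111 | 111010.
Byte 1: 11110001 = 0xF1.
Byte 2: 10000101 = 0x85.
Byte 3: 10001111 = 0x8F.
Byte 4: 10111010 = 0xBA.

F1 85 8F BA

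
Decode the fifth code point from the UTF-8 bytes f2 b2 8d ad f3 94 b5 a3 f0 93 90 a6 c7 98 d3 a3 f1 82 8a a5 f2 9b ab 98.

U+04E3

Offset 0: leading byte 0xF2 = 11110010 → 4-byte char #1 = F2 B2 8D AD.
Offset 4: leading byte 0xF3 = 11110011 → 4-byte char #2 = F3 94 B5 A3.
Offset 8: leading byte 0xF0 = 11110000 → 4-byte char #3 = F0 93 90 A6.
Offset 12: leading byte 0xC7 = 11000111 → 2-byte char #4 = C7 98.
Offset 14: leading byte 0xD3 = 11010011 → 2-byte char #5 = D3 A3.
Leading byte 0xD3 = 11010011 matches 110xxxxx → 2-byte sequence.
Byte 1: 0xD3 = 11010011, payload 10011 (5 bits).
Byte 2: 0xA3 = 10100011 (10xxxxxx ✓), payload 100011.
Concatenate: 10011100011 = 0x4E3 (11 bits → U+04E3).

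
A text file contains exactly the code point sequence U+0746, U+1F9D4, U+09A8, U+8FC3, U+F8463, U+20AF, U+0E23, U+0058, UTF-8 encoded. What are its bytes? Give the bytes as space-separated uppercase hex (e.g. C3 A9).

DD 86 F0 9F A7 94 E0 A6 A8 E8 BF 83 F3 B8 91 A3 E2 82 AF E0 B8 A3 58

U+0746: 2-byte form → DD 86.
U+1F9D4: 4-byte form → F0 9F A7 94.
U+09A8: 3-byte form → E0 A6 A8.
U+8FC3: 3-byte form → E8 BF 83.
U+F8463: 4-byte form → F3 B8 91 A3.
U+20AF: 3-byte form → E2 82 AF.
U+0E23: 3-byte form → E0 B8 A3.
U+0058: 1-byte form → 58.
Concatenated (23 bytes): DD 86 F0 9F A7 94 E0 A6 A8 E8 BF 83 F3 B8 91 A3 E2 82 AF E0 B8 A3 58.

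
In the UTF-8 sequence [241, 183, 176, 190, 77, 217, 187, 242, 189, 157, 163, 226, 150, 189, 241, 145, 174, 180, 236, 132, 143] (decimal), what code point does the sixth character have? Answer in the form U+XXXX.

Offset 0: leading byte 0xF1 = 11110001 → 4-byte char #1 = F1 B7 B0 BE.
Offset 4: leading byte 0x4D = 01001101 → 1-byte char #2 = 4D.
Offset 5: leading byte 0xD9 = 11011001 → 2-byte char #3 = D9 BB.
Offset 7: leading byte 0xF2 = 11110010 → 4-byte char #4 = F2 BD 9D A3.
Offset 11: leading byte 0xE2 = 11100010 → 3-byte char #5 = E2 96 BD.
Offset 14: leading byte 0xF1 = 11110001 → 4-byte char #6 = F1 91 AE B4.
Leading byte 0xF1 = 11110001 matches 11110xxx → 4-byte sequence.
Byte 1: 0xF1 = 11110001, payload 001 (3 bits).
Byte 2: 0x91 = 10010001 (10xxxxxx ✓), payload 010001.
Byte 3: 0xAE = 10101110 (10xxxxxx ✓), payload 101110.
Byte 4: 0xB4 = 10110100 (10xxxxxx ✓), payload 110100.
Concatenate: 001010001101110110100 = 0x51BB4 (21 bits → U+51BB4).

U+51BB4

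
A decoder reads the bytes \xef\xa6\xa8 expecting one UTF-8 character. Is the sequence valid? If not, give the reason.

valid

Leading byte 0xEF = 11101111 → 3-byte form.
Continuation bytes 0xA6=10100110, 0xA8=10101000 all match 10xxxxxx.
Decoded value 0xF9A8 is ≥ 0x800 (shortest form) and not a surrogate.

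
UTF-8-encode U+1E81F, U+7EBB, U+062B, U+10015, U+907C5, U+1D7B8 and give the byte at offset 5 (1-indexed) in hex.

1-indexed offset 5 is 0-indexed offset 4.
U+1E81F → 4-byte form F0 9E A0 9F at offsets 0–3.
U+7EBB → 3-byte form E7 BA BB at offsets 4–6.
Offset 4 falls in char 2's range; it's byte 1 of E7 BA BB = 0xE7.

0xE7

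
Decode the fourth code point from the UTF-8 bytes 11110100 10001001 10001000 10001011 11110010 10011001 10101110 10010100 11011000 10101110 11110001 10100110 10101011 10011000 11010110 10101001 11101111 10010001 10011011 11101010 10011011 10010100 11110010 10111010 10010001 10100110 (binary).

U+66AD8

Offset 0: leading byte 0xF4 = 11110100 → 4-byte char #1 = F4 89 88 8B.
Offset 4: leading byte 0xF2 = 11110010 → 4-byte char #2 = F2 99 AE 94.
Offset 8: leading byte 0xD8 = 11011000 → 2-byte char #3 = D8 AE.
Offset 10: leading byte 0xF1 = 11110001 → 4-byte char #4 = F1 A6 AB 98.
Leading byte 0xF1 = 11110001 matches 11110xxx → 4-byte sequence.
Byte 1: 0xF1 = 11110001, payload 001 (3 bits).
Byte 2: 0xA6 = 10100110 (10xxxxxx ✓), payload 100110.
Byte 3: 0xAB = 10101011 (10xxxxxx ✓), payload 101011.
Byte 4: 0x98 = 10011000 (10xxxxxx ✓), payload 011000.
Concatenate: 001100110101011011000 = 0x66AD8 (21 bits → U+66AD8).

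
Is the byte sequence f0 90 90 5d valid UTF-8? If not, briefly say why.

invalid (non-continuation byte where continuation expected)

Leading byte 0xF0 = 11110000 → 4-byte form.
Byte 4 is 0x5D = 01011101, which is not 10xxxxxx — expected a continuation byte.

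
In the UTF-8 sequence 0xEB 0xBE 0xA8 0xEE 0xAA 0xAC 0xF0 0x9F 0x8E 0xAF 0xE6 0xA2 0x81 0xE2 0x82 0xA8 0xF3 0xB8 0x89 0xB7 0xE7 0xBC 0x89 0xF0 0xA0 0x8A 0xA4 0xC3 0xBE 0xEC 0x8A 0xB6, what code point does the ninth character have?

U+00FE

Offset 0: leading byte 0xEB = 11101011 → 3-byte char #1 = EB BE A8.
Offset 3: leading byte 0xEE = 11101110 → 3-byte char #2 = EE AA AC.
Offset 6: leading byte 0xF0 = 11110000 → 4-byte char #3 = F0 9F 8E AF.
Offset 10: leading byte 0xE6 = 11100110 → 3-byte char #4 = E6 A2 81.
Offset 13: leading byte 0xE2 = 11100010 → 3-byte char #5 = E2 82 A8.
Offset 16: leading byte 0xF3 = 11110011 → 4-byte char #6 = F3 B8 89 B7.
Offset 20: leading byte 0xE7 = 11100111 → 3-byte char #7 = E7 BC 89.
Offset 23: leading byte 0xF0 = 11110000 → 4-byte char #8 = F0 A0 8A A4.
Offset 27: leading byte 0xC3 = 11000011 → 2-byte char #9 = C3 BE.
Leading byte 0xC3 = 11000011 matches 110xxxxx → 2-byte sequence.
Byte 1: 0xC3 = 11000011, payload 00011 (5 bits).
Byte 2: 0xBE = 10111110 (10xxxxxx ✓), payload 111110.
Concatenate: 00011111110 = 0xFE (11 bits → U+00FE).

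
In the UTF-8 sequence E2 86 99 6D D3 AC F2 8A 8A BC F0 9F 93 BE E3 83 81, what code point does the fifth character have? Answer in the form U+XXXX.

Offset 0: leading byte 0xE2 = 11100010 → 3-byte char #1 = E2 86 99.
Offset 3: leading byte 0x6D = 01101101 → 1-byte char #2 = 6D.
Offset 4: leading byte 0xD3 = 11010011 → 2-byte char #3 = D3 AC.
Offset 6: leading byte 0xF2 = 11110010 → 4-byte char #4 = F2 8A 8A BC.
Offset 10: leading byte 0xF0 = 11110000 → 4-byte char #5 = F0 9F 93 BE.
Leading byte 0xF0 = 11110000 matches 11110xxx → 4-byte sequence.
Byte 1: 0xF0 = 11110000, payload 000 (3 bits).
Byte 2: 0x9F = 10011111 (10xxxxxx ✓), payload 011111.
Byte 3: 0x93 = 10010011 (10xxxxxx ✓), payload 010011.
Byte 4: 0xBE = 10111110 (10xxxxxx ✓), payload 111110.
Concatenate: 000011111010011111110 = 0x1F4FE (21 bits → U+1F4FE).

U+1F4FE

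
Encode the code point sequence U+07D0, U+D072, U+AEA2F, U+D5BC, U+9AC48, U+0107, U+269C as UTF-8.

U+07D0: 2-byte form → DF 90.
U+D072: 3-byte form → ED 81 B2.
U+AEA2F: 4-byte form → F2 AE A8 AF.
U+D5BC: 3-byte form → ED 96 BC.
U+9AC48: 4-byte form → F2 9A B1 88.
U+0107: 2-byte form → C4 87.
U+269C: 3-byte form → E2 9A 9C.
Concatenated (21 bytes): DF 90 ED 81 B2 F2 AE A8 AF ED 96 BC F2 9A B1 88 C4 87 E2 9A 9C.

DF 90 ED 81 B2 F2 AE A8 AF ED 96 BC F2 9A B1 88 C4 87 E2 9A 9C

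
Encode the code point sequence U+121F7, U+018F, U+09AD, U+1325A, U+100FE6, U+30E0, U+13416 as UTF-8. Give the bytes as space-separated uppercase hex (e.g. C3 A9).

U+121F7: 4-byte form → F0 92 87 B7.
U+018F: 2-byte form → C6 8F.
U+09AD: 3-byte form → E0 A6 AD.
U+1325A: 4-byte form → F0 93 89 9A.
U+100FE6: 4-byte form → F4 80 BF A6.
U+30E0: 3-byte form → E3 83 A0.
U+13416: 4-byte form → F0 93 90 96.
Concatenated (24 bytes): F0 92 87 B7 C6 8F E0 A6 AD F0 93 89 9A F4 80 BF A6 E3 83 A0 F0 93 90 96.

F0 92 87 B7 C6 8F E0 A6 AD F0 93 89 9A F4 80 BF A6 E3 83 A0 F0 93 90 96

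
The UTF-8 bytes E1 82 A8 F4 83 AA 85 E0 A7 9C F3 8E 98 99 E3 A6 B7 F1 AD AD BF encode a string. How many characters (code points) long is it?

6

Byte at offset 0: 0xE1 = 11100001 → 3-byte char (#1). Advance 3.
Byte at offset 3: 0xF4 = 11110100 → 4-byte char (#2). Advance 4.
Byte at offset 7: 0xE0 = 11100000 → 3-byte char (#3). Advance 3.
Byte at offset 10: 0xF3 = 11110011 → 4-byte char (#4). Advance 4.
Byte at offset 14: 0xE3 = 11100011 → 3-byte char (#5). Advance 3.
Byte at offset 17: 0xF1 = 11110001 → 4-byte char (#6). Advance 4.
Reached end at offset 21 after 6 code points.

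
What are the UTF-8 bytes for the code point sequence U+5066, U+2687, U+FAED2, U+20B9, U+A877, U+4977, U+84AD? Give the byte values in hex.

E5 81 A6 E2 9A 87 F3 BA BB 92 E2 82 B9 EA A1 B7 E4 A5 B7 E8 92 AD

U+5066: 3-byte form → E5 81 A6.
U+2687: 3-byte form → E2 9A 87.
U+FAED2: 4-byte form → F3 BA BB 92.
U+20B9: 3-byte form → E2 82 B9.
U+A877: 3-byte form → EA A1 B7.
U+4977: 3-byte form → E4 A5 B7.
U+84AD: 3-byte form → E8 92 AD.
Concatenated (22 bytes): E5 81 A6 E2 9A 87 F3 BA BB 92 E2 82 B9 EA A1 B7 E4 A5 B7 E8 92 AD.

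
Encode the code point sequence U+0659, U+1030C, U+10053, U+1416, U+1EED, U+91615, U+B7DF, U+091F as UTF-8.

U+0659: 2-byte form → D9 99.
U+1030C: 4-byte form → F0 90 8C 8C.
U+10053: 4-byte form → F0 90 81 93.
U+1416: 3-byte form → E1 90 96.
U+1EED: 3-byte form → E1 BB AD.
U+91615: 4-byte form → F2 91 98 95.
U+B7DF: 3-byte form → EB 9F 9F.
U+091F: 3-byte form → E0 A4 9F.
Concatenated (26 bytes): D9 99 F0 90 8C 8C F0 90 81 93 E1 90 96 E1 BB AD F2 91 98 95 EB 9F 9F E0 A4 9F.

D9 99 F0 90 8C 8C F0 90 81 93 E1 90 96 E1 BB AD F2 91 98 95 EB 9F 9F E0 A4 9F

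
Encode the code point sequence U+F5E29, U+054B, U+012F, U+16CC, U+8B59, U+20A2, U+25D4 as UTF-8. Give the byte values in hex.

U+F5E29: 4-byte form → F3 B5 B8 A9.
U+054B: 2-byte form → D5 8B.
U+012F: 2-byte form → C4 AF.
U+16CC: 3-byte form → E1 9B 8C.
U+8B59: 3-byte form → E8 AD 99.
U+20A2: 3-byte form → E2 82 A2.
U+25D4: 3-byte form → E2 97 94.
Concatenated (20 bytes): F3 B5 B8 A9 D5 8B C4 AF E1 9B 8C E8 AD 99 E2 82 A2 E2 97 94.

F3 B5 B8 A9 D5 8B C4 AF E1 9B 8C E8 AD 99 E2 82 A2 E2 97 94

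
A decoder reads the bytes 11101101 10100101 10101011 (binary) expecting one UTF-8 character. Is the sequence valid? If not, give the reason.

Structurally a 3-byte sequence; payload = 0xD96B.
But 0xD96B is in U+D800–U+DFFF, the surrogate range. Surrogates are not Unicode scalar values and are forbidden in UTF-8.

invalid (encodes a surrogate (U+D800–U+DFFF))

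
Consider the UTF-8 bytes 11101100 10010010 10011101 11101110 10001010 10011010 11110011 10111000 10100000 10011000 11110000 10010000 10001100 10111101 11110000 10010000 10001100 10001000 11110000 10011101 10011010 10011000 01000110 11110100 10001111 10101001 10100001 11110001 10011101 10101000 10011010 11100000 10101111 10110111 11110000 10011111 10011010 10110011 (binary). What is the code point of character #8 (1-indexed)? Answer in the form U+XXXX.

U+10FA61

Offset 0: leading byte 0xEC = 11101100 → 3-byte char #1 = EC 92 9D.
Offset 3: leading byte 0xEE = 11101110 → 3-byte char #2 = EE 8A 9A.
Offset 6: leading byte 0xF3 = 11110011 → 4-byte char #3 = F3 B8 A0 98.
Offset 10: leading byte 0xF0 = 11110000 → 4-byte char #4 = F0 90 8C BD.
Offset 14: leading byte 0xF0 = 11110000 → 4-byte char #5 = F0 90 8C 88.
Offset 18: leading byte 0xF0 = 11110000 → 4-byte char #6 = F0 9D 9A 98.
Offset 22: leading byte 0x46 = 01000110 → 1-byte char #7 = 46.
Offset 23: leading byte 0xF4 = 11110100 → 4-byte char #8 = F4 8F A9 A1.
Leading byte 0xF4 = 11110100 matches 11110xxx → 4-byte sequence.
Byte 1: 0xF4 = 11110100, payload 100 (3 bits).
Byte 2: 0x8F = 10001111 (10xxxxxx ✓), payload 001111.
Byte 3: 0xA9 = 10101001 (10xxxxxx ✓), payload 101001.
Byte 4: 0xA1 = 10100001 (10xxxxxx ✓), payload 100001.
Concatenate: 100001111101001100001 = 0x10FA61 (21 bits → U+10FA61).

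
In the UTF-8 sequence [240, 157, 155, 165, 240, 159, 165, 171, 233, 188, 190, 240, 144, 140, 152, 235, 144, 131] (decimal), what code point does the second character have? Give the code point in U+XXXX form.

U+1F96B

Offset 0: leading byte 0xF0 = 11110000 → 4-byte char #1 = F0 9D 9B A5.
Offset 4: leading byte 0xF0 = 11110000 → 4-byte char #2 = F0 9F A5 AB.
Leading byte 0xF0 = 11110000 matches 11110xxx → 4-byte sequence.
Byte 1: 0xF0 = 11110000, payload 000 (3 bits).
Byte 2: 0x9F = 10011111 (10xxxxxx ✓), payload 011111.
Byte 3: 0xA5 = 10100101 (10xxxxxx ✓), payload 100101.
Byte 4: 0xAB = 10101011 (10xxxxxx ✓), payload 101011.
Concatenate: 000011111100101101011 = 0x1F96B (21 bits → U+1F96B).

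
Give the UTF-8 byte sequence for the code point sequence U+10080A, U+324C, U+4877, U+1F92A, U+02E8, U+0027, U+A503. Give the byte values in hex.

F4 80 A0 8A E3 89 8C E4 A1 B7 F0 9F A4 AA CB A8 27 EA 94 83

U+10080A: 4-byte form → F4 80 A0 8A.
U+324C: 3-byte form → E3 89 8C.
U+4877: 3-byte form → E4 A1 B7.
U+1F92A: 4-byte form → F0 9F A4 AA.
U+02E8: 2-byte form → CB A8.
U+0027: 1-byte form → 27.
U+A503: 3-byte form → EA 94 83.
Concatenated (20 bytes): F4 80 A0 8A E3 89 8C E4 A1 B7 F0 9F A4 AA CB A8 27 EA 94 83.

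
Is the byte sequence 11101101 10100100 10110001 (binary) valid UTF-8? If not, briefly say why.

invalid (encodes a surrogate (U+D800–U+DFFF))

Structurally a 3-byte sequence; payload = 0xD931.
But 0xD931 is in U+D800–U+DFFF, the surrogate range. Surrogates are not Unicode scalar values and are forbidden in UTF-8.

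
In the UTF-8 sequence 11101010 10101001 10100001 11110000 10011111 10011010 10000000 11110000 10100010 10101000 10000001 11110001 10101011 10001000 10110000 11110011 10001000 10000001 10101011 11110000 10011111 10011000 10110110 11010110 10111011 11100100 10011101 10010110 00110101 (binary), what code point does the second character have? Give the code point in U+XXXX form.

Offset 0: leading byte 0xEA = 11101010 → 3-byte char #1 = EA A9 A1.
Offset 3: leading byte 0xF0 = 11110000 → 4-byte char #2 = F0 9F 9A 80.
Leading byte 0xF0 = 11110000 matches 11110xxx → 4-byte sequence.
Byte 1: 0xF0 = 11110000, payload 000 (3 bits).
Byte 2: 0x9F = 10011111 (10xxxxxx ✓), payload 011111.
Byte 3: 0x9A = 10011010 (10xxxxxx ✓), payload 011010.
Byte 4: 0x80 = 10000000 (10xxxxxx ✓), payload 000000.
Concatenate: 000011111011010000000 = 0x1F680 (21 bits → U+1F680).

U+1F680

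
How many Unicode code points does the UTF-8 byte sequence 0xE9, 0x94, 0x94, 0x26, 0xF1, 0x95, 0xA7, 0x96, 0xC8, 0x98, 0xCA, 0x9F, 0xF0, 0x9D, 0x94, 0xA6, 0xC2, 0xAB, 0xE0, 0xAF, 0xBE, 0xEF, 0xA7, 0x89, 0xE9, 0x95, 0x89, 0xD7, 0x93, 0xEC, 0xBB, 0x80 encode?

Byte at offset 0: 0xE9 = 11101001 → 3-byte char (#1). Advance 3.
Byte at offset 3: 0x26 = 00100110 → 1-byte char (#2). Advance 1.
Byte at offset 4: 0xF1 = 11110001 → 4-byte char (#3). Advance 4.
Byte at offset 8: 0xC8 = 11001000 → 2-byte char (#4). Advance 2.
Byte at offset 10: 0xCA = 11001010 → 2-byte char (#5). Advance 2.
Byte at offset 12: 0xF0 = 11110000 → 4-byte char (#6). Advance 4.
Byte at offset 16: 0xC2 = 11000010 → 2-byte char (#7). Advance 2.
Byte at offset 18: 0xE0 = 11100000 → 3-byte char (#8). Advance 3.
Byte at offset 21: 0xEF = 11101111 → 3-byte char (#9). Advance 3.
Byte at offset 24: 0xE9 = 11101001 → 3-byte char (#10). Advance 3.
Byte at offset 27: 0xD7 = 11010111 → 2-byte char (#11). Advance 2.
Byte at offset 29: 0xEC = 11101100 → 3-byte char (#12). Advance 3.
Reached end at offset 32 after 12 code points.

12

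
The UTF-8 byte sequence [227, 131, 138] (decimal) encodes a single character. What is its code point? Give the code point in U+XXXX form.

U+30CA

Leading byte 0xE3 = 11100011 matches 1110xxxx → 3-byte sequence.
Byte 1: 0xE3 = 11100011, payload 0011 (4 bits).
Byte 2: 0x83 = 10000011 (10xxxxxx ✓), payload 000011.
Byte 3: 0x8A = 10001010 (10xxxxxx ✓), payload 001010.
Concatenate: 0011000011001010 = 0x30CA (16 bits → U+30CA).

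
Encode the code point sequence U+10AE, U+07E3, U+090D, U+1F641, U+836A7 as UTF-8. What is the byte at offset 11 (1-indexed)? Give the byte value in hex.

1-indexed offset 11 is 0-indexed offset 10.
U+10AE → 3-byte form E1 82 AE at offsets 0–2.
U+07E3 → 2-byte form DF A3 at offsets 3–4.
U+090D → 3-byte form E0 A4 8D at offsets 5–7.
U+1F641 → 4-byte form F0 9F 99 81 at offsets 8–11.
Offset 10 falls in char 4's range; it's byte 3 of F0 9F 99 81 = 0x99.

0x99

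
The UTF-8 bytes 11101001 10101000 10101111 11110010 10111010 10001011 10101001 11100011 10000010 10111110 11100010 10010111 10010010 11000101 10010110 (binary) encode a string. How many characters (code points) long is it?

5

Byte at offset 0: 0xE9 = 11101001 → 3-byte char (#1). Advance 3.
Byte at offset 3: 0xF2 = 11110010 → 4-byte char (#2). Advance 4.
Byte at offset 7: 0xE3 = 11100011 → 3-byte char (#3). Advance 3.
Byte at offset 10: 0xE2 = 11100010 → 3-byte char (#4). Advance 3.
Byte at offset 13: 0xC5 = 11000101 → 2-byte char (#5). Advance 2.
Reached end at offset 15 after 5 code points.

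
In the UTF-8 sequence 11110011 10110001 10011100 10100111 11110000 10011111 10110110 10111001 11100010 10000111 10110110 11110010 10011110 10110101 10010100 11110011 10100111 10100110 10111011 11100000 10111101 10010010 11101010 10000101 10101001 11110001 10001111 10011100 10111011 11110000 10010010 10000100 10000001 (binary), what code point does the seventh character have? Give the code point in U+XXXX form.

U+A169

Offset 0: leading byte 0xF3 = 11110011 → 4-byte char #1 = F3 B1 9C A7.
Offset 4: leading byte 0xF0 = 11110000 → 4-byte char #2 = F0 9F B6 B9.
Offset 8: leading byte 0xE2 = 11100010 → 3-byte char #3 = E2 87 B6.
Offset 11: leading byte 0xF2 = 11110010 → 4-byte char #4 = F2 9E B5 94.
Offset 15: leading byte 0xF3 = 11110011 → 4-byte char #5 = F3 A7 A6 BB.
Offset 19: leading byte 0xE0 = 11100000 → 3-byte char #6 = E0 BD 92.
Offset 22: leading byte 0xEA = 11101010 → 3-byte char #7 = EA 85 A9.
Leading byte 0xEA = 11101010 matches 1110xxxx → 3-byte sequence.
Byte 1: 0xEA = 11101010, payload 1010 (4 bits).
Byte 2: 0x85 = 10000101 (10xxxxxx ✓), payload 000101.
Byte 3: 0xA9 = 10101001 (10xxxxxx ✓), payload 101001.
Concatenate: 1010000101101001 = 0xA169 (16 bits → U+A169).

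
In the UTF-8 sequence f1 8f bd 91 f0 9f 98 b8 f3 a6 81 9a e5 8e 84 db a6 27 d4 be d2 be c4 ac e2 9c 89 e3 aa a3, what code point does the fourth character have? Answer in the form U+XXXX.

U+5384

Offset 0: leading byte 0xF1 = 11110001 → 4-byte char #1 = F1 8F BD 91.
Offset 4: leading byte 0xF0 = 11110000 → 4-byte char #2 = F0 9F 98 B8.
Offset 8: leading byte 0xF3 = 11110011 → 4-byte char #3 = F3 A6 81 9A.
Offset 12: leading byte 0xE5 = 11100101 → 3-byte char #4 = E5 8E 84.
Leading byte 0xE5 = 11100101 matches 1110xxxx → 3-byte sequence.
Byte 1: 0xE5 = 11100101, payload 0101 (4 bits).
Byte 2: 0x8E = 10001110 (10xxxxxx ✓), payload 001110.
Byte 3: 0x84 = 10000100 (10xxxxxx ✓), payload 000100.
Concatenate: 0101001110000100 = 0x5384 (16 bits → U+5384).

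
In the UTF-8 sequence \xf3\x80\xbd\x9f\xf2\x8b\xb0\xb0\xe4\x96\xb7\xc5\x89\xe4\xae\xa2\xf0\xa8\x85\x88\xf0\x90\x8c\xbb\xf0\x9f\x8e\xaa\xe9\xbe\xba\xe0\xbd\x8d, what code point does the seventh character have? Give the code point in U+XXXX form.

Offset 0: leading byte 0xF3 = 11110011 → 4-byte char #1 = F3 80 BD 9F.
Offset 4: leading byte 0xF2 = 11110010 → 4-byte char #2 = F2 8B B0 B0.
Offset 8: leading byte 0xE4 = 11100100 → 3-byte char #3 = E4 96 B7.
Offset 11: leading byte 0xC5 = 11000101 → 2-byte char #4 = C5 89.
Offset 13: leading byte 0xE4 = 11100100 → 3-byte char #5 = E4 AE A2.
Offset 16: leading byte 0xF0 = 11110000 → 4-byte char #6 = F0 A8 85 88.
Offset 20: leading byte 0xF0 = 11110000 → 4-byte char #7 = F0 90 8C BB.
Leading byte 0xF0 = 11110000 matches 11110xxx → 4-byte sequence.
Byte 1: 0xF0 = 11110000, payload 000 (3 bits).
Byte 2: 0x90 = 10010000 (10xxxxxx ✓), payload 010000.
Byte 3: 0x8C = 10001100 (10xxxxxx ✓), payload 001100.
Byte 4: 0xBB = 10111011 (10xxxxxx ✓), payload 111011.
Concatenate: 000010000001100111011 = 0x1033B (21 bits → U+1033B).

U+1033B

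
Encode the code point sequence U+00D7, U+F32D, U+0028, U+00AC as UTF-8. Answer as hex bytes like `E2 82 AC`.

U+00D7: 2-byte form → C3 97.
U+F32D: 3-byte form → EF 8C AD.
U+0028: 1-byte form → 28.
U+00AC: 2-byte form → C2 AC.
Concatenated (8 bytes): C3 97 EF 8C AD 28 C2 AC.

C3 97 EF 8C AD 28 C2 AC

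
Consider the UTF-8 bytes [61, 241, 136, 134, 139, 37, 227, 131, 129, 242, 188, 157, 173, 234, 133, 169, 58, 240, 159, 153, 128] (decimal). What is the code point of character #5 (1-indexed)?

Offset 0: leading byte 0x3D = 00111101 → 1-byte char #1 = 3D.
Offset 1: leading byte 0xF1 = 11110001 → 4-byte char #2 = F1 88 86 8B.
Offset 5: leading byte 0x25 = 00100101 → 1-byte char #3 = 25.
Offset 6: leading byte 0xE3 = 11100011 → 3-byte char #4 = E3 83 81.
Offset 9: leading byte 0xF2 = 11110010 → 4-byte char #5 = F2 BC 9D AD.
Leading byte 0xF2 = 11110010 matches 11110xxx → 4-byte sequence.
Byte 1: 0xF2 = 11110010, payload 010 (3 bits).
Byte 2: 0xBC = 10111100 (10xxxxxx ✓), payload 111100.
Byte 3: 0x9D = 10011101 (10xxxxxx ✓), payload 011101.
Byte 4: 0xAD = 10101101 (10xxxxxx ✓), payload 101101.
Concatenate: 010111100011101101101 = 0xBC76D (21 bits → U+BC76D).

U+BC76D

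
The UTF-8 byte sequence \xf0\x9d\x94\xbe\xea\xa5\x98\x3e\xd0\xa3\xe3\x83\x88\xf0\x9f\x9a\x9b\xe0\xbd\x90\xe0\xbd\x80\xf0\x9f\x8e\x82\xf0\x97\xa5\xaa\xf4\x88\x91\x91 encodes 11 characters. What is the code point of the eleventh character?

U+108451

Offset 0: leading byte 0xF0 = 11110000 → 4-byte char #1 = F0 9D 94 BE.
Offset 4: leading byte 0xEA = 11101010 → 3-byte char #2 = EA A5 98.
Offset 7: leading byte 0x3E = 00111110 → 1-byte char #3 = 3E.
Offset 8: leading byte 0xD0 = 11010000 → 2-byte char #4 = D0 A3.
Offset 10: leading byte 0xE3 = 11100011 → 3-byte char #5 = E3 83 88.
Offset 13: leading byte 0xF0 = 11110000 → 4-byte char #6 = F0 9F 9A 9B.
Offset 17: leading byte 0xE0 = 11100000 → 3-byte char #7 = E0 BD 90.
Offset 20: leading byte 0xE0 = 11100000 → 3-byte char #8 = E0 BD 80.
Offset 23: leading byte 0xF0 = 11110000 → 4-byte char #9 = F0 9F 8E 82.
Offset 27: leading byte 0xF0 = 11110000 → 4-byte char #10 = F0 97 A5 AA.
Offset 31: leading byte 0xF4 = 11110100 → 4-byte char #11 = F4 88 91 91.
Leading byte 0xF4 = 11110100 matches 11110xxx → 4-byte sequence.
Byte 1: 0xF4 = 11110100, payload 100 (3 bits).
Byte 2: 0x88 = 10001000 (10xxxxxx ✓), payload 001000.
Byte 3: 0x91 = 10010001 (10xxxxxx ✓), payload 010001.
Byte 4: 0x91 = 10010001 (10xxxxxx ✓), payload 010001.
Concatenate: 100001000010001010001 = 0x108451 (21 bits → U+108451).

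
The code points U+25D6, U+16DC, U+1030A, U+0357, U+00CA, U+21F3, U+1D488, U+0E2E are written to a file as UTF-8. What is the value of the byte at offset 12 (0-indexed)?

U+25D6 → 3-byte form E2 97 96 at offsets 0–2.
U+16DC → 3-byte form E1 9B 9C at offsets 3–5.
U+1030A → 4-byte form F0 90 8C 8A at offsets 6–9.
U+0357 → 2-byte form CD 97 at offsets 10–11.
U+00CA → 2-byte form C3 8A at offsets 12–13.
Offset 12 falls in char 5's range; it's byte 1 of C3 8A = 0xC3.

0xC3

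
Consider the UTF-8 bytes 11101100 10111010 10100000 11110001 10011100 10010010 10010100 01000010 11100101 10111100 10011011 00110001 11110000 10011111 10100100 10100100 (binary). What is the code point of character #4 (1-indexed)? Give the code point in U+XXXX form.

U+5F1B

Offset 0: leading byte 0xEC = 11101100 → 3-byte char #1 = EC BA A0.
Offset 3: leading byte 0xF1 = 11110001 → 4-byte char #2 = F1 9C 92 94.
Offset 7: leading byte 0x42 = 01000010 → 1-byte char #3 = 42.
Offset 8: leading byte 0xE5 = 11100101 → 3-byte char #4 = E5 BC 9B.
Leading byte 0xE5 = 11100101 matches 1110xxxx → 3-byte sequence.
Byte 1: 0xE5 = 11100101, payload 0101 (4 bits).
Byte 2: 0xBC = 10111100 (10xxxxxx ✓), payload 111100.
Byte 3: 0x9B = 10011011 (10xxxxxx ✓), payload 011011.
Concatenate: 0101111100011011 = 0x5F1B (16 bits → U+5F1B).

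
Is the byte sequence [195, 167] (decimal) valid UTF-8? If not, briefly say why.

Leading byte 0xC3 = 11000011 → 2-byte form.
Continuation bytes 0xA7=10100111 all match 10xxxxxx.
Decoded value 0xE7 is ≥ 0x80 (shortest form) and not a surrogate.

valid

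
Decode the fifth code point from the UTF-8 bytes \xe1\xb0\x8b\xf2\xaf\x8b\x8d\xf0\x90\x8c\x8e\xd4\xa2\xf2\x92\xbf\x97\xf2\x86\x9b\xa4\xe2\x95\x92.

Offset 0: leading byte 0xE1 = 11100001 → 3-byte char #1 = E1 B0 8B.
Offset 3: leading byte 0xF2 = 11110010 → 4-byte char #2 = F2 AF 8B 8D.
Offset 7: leading byte 0xF0 = 11110000 → 4-byte char #3 = F0 90 8C 8E.
Offset 11: leading byte 0xD4 = 11010100 → 2-byte char #4 = D4 A2.
Offset 13: leading byte 0xF2 = 11110010 → 4-byte char #5 = F2 92 BF 97.
Leading byte 0xF2 = 11110010 matches 11110xxx → 4-byte sequence.
Byte 1: 0xF2 = 11110010, payload 010 (3 bits).
Byte 2: 0x92 = 10010010 (10xxxxxx ✓), payload 010010.
Byte 3: 0xBF = 10111111 (10xxxxxx ✓), payload 111111.
Byte 4: 0x97 = 10010111 (10xxxxxx ✓), payload 010111.
Concatenate: 010010010111111010111 = 0x92FD7 (21 bits → U+92FD7).

U+92FD7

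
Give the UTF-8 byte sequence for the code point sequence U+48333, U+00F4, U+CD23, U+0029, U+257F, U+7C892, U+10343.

U+48333: 4-byte form → F1 88 8C B3.
U+00F4: 2-byte form → C3 B4.
U+CD23: 3-byte form → EC B4 A3.
U+0029: 1-byte form → 29.
U+257F: 3-byte form → E2 95 BF.
U+7C892: 4-byte form → F1 BC A2 92.
U+10343: 4-byte form → F0 90 8D 83.
Concatenated (21 bytes): F1 88 8C B3 C3 B4 EC B4 A3 29 E2 95 BF F1 BC A2 92 F0 90 8D 83.

F1 88 8C B3 C3 B4 EC B4 A3 29 E2 95 BF F1 BC A2 92 F0 90 8D 83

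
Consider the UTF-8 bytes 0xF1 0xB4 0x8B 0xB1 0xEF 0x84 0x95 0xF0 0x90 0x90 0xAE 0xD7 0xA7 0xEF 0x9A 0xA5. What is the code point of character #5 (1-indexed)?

U+F6A5

Offset 0: leading byte 0xF1 = 11110001 → 4-byte char #1 = F1 B4 8B B1.
Offset 4: leading byte 0xEF = 11101111 → 3-byte char #2 = EF 84 95.
Offset 7: leading byte 0xF0 = 11110000 → 4-byte char #3 = F0 90 90 AE.
Offset 11: leading byte 0xD7 = 11010111 → 2-byte char #4 = D7 A7.
Offset 13: leading byte 0xEF = 11101111 → 3-byte char #5 = EF 9A A5.
Leading byte 0xEF = 11101111 matches 1110xxxx → 3-byte sequence.
Byte 1: 0xEF = 11101111, payload 1111 (4 bits).
Byte 2: 0x9A = 10011010 (10xxxxxx ✓), payload 011010.
Byte 3: 0xA5 = 10100101 (10xxxxxx ✓), payload 100101.
Concatenate: 1111011010100101 = 0xF6A5 (16 bits → U+F6A5).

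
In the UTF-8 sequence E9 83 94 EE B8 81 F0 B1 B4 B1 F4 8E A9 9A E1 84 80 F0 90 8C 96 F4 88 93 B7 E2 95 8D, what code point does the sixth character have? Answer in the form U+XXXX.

Offset 0: leading byte 0xE9 = 11101001 → 3-byte char #1 = E9 83 94.
Offset 3: leading byte 0xEE = 11101110 → 3-byte char #2 = EE B8 81.
Offset 6: leading byte 0xF0 = 11110000 → 4-byte char #3 = F0 B1 B4 B1.
Offset 10: leading byte 0xF4 = 11110100 → 4-byte char #4 = F4 8E A9 9A.
Offset 14: leading byte 0xE1 = 11100001 → 3-byte char #5 = E1 84 80.
Offset 17: leading byte 0xF0 = 11110000 → 4-byte char #6 = F0 90 8C 96.
Leading byte 0xF0 = 11110000 matches 11110xxx → 4-byte sequence.
Byte 1: 0xF0 = 11110000, payload 000 (3 bits).
Byte 2: 0x90 = 10010000 (10xxxxxx ✓), payload 010000.
Byte 3: 0x8C = 10001100 (10xxxxxx ✓), payload 001100.
Byte 4: 0x96 = 10010110 (10xxxxxx ✓), payload 010110.
Concatenate: 000010000001100010110 = 0x10316 (21 bits → U+10316).

U+10316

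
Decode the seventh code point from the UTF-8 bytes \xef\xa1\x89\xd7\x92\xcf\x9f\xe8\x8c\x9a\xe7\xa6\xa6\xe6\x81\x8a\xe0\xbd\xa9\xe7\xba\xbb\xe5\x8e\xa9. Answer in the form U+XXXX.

Offset 0: leading byte 0xEF = 11101111 → 3-byte char #1 = EF A1 89.
Offset 3: leading byte 0xD7 = 11010111 → 2-byte char #2 = D7 92.
Offset 5: leading byte 0xCF = 11001111 → 2-byte char #3 = CF 9F.
Offset 7: leading byte 0xE8 = 11101000 → 3-byte char #4 = E8 8C 9A.
Offset 10: leading byte 0xE7 = 11100111 → 3-byte char #5 = E7 A6 A6.
Offset 13: leading byte 0xE6 = 11100110 → 3-byte char #6 = E6 81 8A.
Offset 16: leading byte 0xE0 = 11100000 → 3-byte char #7 = E0 BD A9.
Leading byte 0xE0 = 11100000 matches 1110xxxx → 3-byte sequence.
Byte 1: 0xE0 = 11100000, payload 0000 (4 bits).
Byte 2: 0xBD = 10111101 (10xxxxxx ✓), payload 111101.
Byte 3: 0xA9 = 10101001 (10xxxxxx ✓), payload 101001.
Concatenate: 0000111101101001 = 0xF69 (16 bits → U+0F69).

U+0F69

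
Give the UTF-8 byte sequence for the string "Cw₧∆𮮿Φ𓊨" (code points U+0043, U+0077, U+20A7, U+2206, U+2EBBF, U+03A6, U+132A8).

U+0043: 1-byte form → 43.
U+0077: 1-byte form → 77.
U+20A7: 3-byte form → E2 82 A7.
U+2206: 3-byte form → E2 88 86.
U+2EBBF: 4-byte form → F0 AE AE BF.
U+03A6: 2-byte form → CE A6.
U+132A8: 4-byte form → F0 93 8A A8.
Concatenated (18 bytes): 43 77 E2 82 A7 E2 88 86 F0 AE AE BF CE A6 F0 93 8A A8.

43 77 E2 82 A7 E2 88 86 F0 AE AE BF CE A6 F0 93 8A A8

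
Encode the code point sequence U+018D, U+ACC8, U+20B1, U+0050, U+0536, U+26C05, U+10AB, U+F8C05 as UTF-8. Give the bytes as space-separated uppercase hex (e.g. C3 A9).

C6 8D EA B3 88 E2 82 B1 50 D4 B6 F0 A6 B0 85 E1 82 AB F3 B8 B0 85

U+018D: 2-byte form → C6 8D.
U+ACC8: 3-byte form → EA B3 88.
U+20B1: 3-byte form → E2 82 B1.
U+0050: 1-byte form → 50.
U+0536: 2-byte form → D4 B6.
U+26C05: 4-byte form → F0 A6 B0 85.
U+10AB: 3-byte form → E1 82 AB.
U+F8C05: 4-byte form → F3 B8 B0 85.
Concatenated (22 bytes): C6 8D EA B3 88 E2 82 B1 50 D4 B6 F0 A6 B0 85 E1 82 AB F3 B8 B0 85.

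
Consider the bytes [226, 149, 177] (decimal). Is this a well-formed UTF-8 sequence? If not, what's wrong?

valid

Leading byte 0xE2 = 11100010 → 3-byte form.
Continuation bytes 0x95=10010101, 0xB1=10110001 all match 10xxxxxx.
Decoded value 0x2571 is ≥ 0x800 (shortest form) and not a surrogate.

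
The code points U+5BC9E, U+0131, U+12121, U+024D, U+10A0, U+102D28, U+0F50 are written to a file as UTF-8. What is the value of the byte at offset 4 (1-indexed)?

1-indexed offset 4 is 0-indexed offset 3.
U+5BC9E → 4-byte form F1 9B B2 9E at offsets 0–3.
Offset 3 falls in char 1's range; it's byte 4 of F1 9B B2 9E = 0x9E.

0x9E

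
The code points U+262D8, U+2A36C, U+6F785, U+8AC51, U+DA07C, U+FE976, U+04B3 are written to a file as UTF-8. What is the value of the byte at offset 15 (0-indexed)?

U+262D8 → 4-byte form F0 A6 8B 98 at offsets 0–3.
U+2A36C → 4-byte form F0 AA 8D AC at offsets 4–7.
U+6F785 → 4-byte form F1 AF 9E 85 at offsets 8–11.
U+8AC51 → 4-byte form F2 8A B1 91 at offsets 12–15.
Offset 15 falls in char 4's range; it's byte 4 of F2 8A B1 91 = 0x91.

0x91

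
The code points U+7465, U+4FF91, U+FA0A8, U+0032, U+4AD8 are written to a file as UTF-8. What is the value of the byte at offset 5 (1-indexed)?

0x8F

1-indexed offset 5 is 0-indexed offset 4.
U+7465 → 3-byte form E7 91 A5 at offsets 0–2.
U+4FF91 → 4-byte form F1 8F BE 91 at offsets 3–6.
Offset 4 falls in char 2's range; it's byte 2 of F1 8F BE 91 = 0x8F.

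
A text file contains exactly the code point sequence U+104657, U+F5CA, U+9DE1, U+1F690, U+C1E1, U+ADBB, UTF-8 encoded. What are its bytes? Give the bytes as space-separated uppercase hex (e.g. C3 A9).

U+104657: 4-byte form → F4 84 99 97.
U+F5CA: 3-byte form → EF 97 8A.
U+9DE1: 3-byte form → E9 B7 A1.
U+1F690: 4-byte form → F0 9F 9A 90.
U+C1E1: 3-byte form → EC 87 A1.
U+ADBB: 3-byte form → EA B6 BB.
Concatenated (20 bytes): F4 84 99 97 EF 97 8A E9 B7 A1 F0 9F 9A 90 EC 87 A1 EA B6 BB.

F4 84 99 97 EF 97 8A E9 B7 A1 F0 9F 9A 90 EC 87 A1 EA B6 BB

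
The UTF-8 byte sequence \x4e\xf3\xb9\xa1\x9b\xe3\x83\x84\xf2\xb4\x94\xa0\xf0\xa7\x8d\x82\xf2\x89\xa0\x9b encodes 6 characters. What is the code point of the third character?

Offset 0: leading byte 0x4E = 01001110 → 1-byte char #1 = 4E.
Offset 1: leading byte 0xF3 = 11110011 → 4-byte char #2 = F3 B9 A1 9B.
Offset 5: leading byte 0xE3 = 11100011 → 3-byte char #3 = E3 83 84.
Leading byte 0xE3 = 11100011 matches 1110xxxx → 3-byte sequence.
Byte 1: 0xE3 = 11100011, payload 0011 (4 bits).
Byte 2: 0x83 = 10000011 (10xxxxxx ✓), payload 000011.
Byte 3: 0x84 = 10000100 (10xxxxxx ✓), payload 000100.
Concatenate: 0011000011000100 = 0x30C4 (16 bits → U+30C4).

U+30C4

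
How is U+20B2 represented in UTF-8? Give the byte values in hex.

U+20B2 = 0x20B2 = 8370 decimal. In range U+0800–U+FFFF → 3-byte form: 1110xxxx 10xxxxxx 10xxxxxx.
Binary (16 bits): 0010000010110010.
Split 4+6+6: 0010 | 000010 | 110010.
Byte 1: 11100010 = 0xE2.
Byte 2: 10000010 = 0x82.
Byte 3: 10110010 = 0xB2.

E2 82 B2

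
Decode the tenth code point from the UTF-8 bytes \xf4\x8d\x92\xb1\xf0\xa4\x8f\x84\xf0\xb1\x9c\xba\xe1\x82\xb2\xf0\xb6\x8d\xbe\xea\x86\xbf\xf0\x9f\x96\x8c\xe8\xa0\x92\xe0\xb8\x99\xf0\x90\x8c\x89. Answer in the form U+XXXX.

Offset 0: leading byte 0xF4 = 11110100 → 4-byte char #1 = F4 8D 92 B1.
Offset 4: leading byte 0xF0 = 11110000 → 4-byte char #2 = F0 A4 8F 84.
Offset 8: leading byte 0xF0 = 11110000 → 4-byte char #3 = F0 B1 9C BA.
Offset 12: leading byte 0xE1 = 11100001 → 3-byte char #4 = E1 82 B2.
Offset 15: leading byte 0xF0 = 11110000 → 4-byte char #5 = F0 B6 8D BE.
Offset 19: leading byte 0xEA = 11101010 → 3-byte char #6 = EA 86 BF.
Offset 22: leading byte 0xF0 = 11110000 → 4-byte char #7 = F0 9F 96 8C.
Offset 26: leading byte 0xE8 = 11101000 → 3-byte char #8 = E8 A0 92.
Offset 29: leading byte 0xE0 = 11100000 → 3-byte char #9 = E0 B8 99.
Offset 32: leading byte 0xF0 = 11110000 → 4-byte char #10 = F0 90 8C 89.
Leading byte 0xF0 = 11110000 matches 11110xxx → 4-byte sequence.
Byte 1: 0xF0 = 11110000, payload 000 (3 bits).
Byte 2: 0x90 = 10010000 (10xxxxxx ✓), payload 010000.
Byte 3: 0x8C = 10001100 (10xxxxxx ✓), payload 001100.
Byte 4: 0x89 = 10001001 (10xxxxxx ✓), payload 001001.
Concatenate: 000010000001100001001 = 0x10309 (21 bits → U+10309).

U+10309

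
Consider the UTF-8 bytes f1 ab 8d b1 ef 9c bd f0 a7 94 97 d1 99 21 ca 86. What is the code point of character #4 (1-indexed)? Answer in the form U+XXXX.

Offset 0: leading byte 0xF1 = 11110001 → 4-byte char #1 = F1 AB 8D B1.
Offset 4: leading byte 0xEF = 11101111 → 3-byte char #2 = EF 9C BD.
Offset 7: leading byte 0xF0 = 11110000 → 4-byte char #3 = F0 A7 94 97.
Offset 11: leading byte 0xD1 = 11010001 → 2-byte char #4 = D1 99.
Leading byte 0xD1 = 11010001 matches 110xxxxx → 2-byte sequence.
Byte 1: 0xD1 = 11010001, payload 10001 (5 bits).
Byte 2: 0x99 = 10011001 (10xxxxxx ✓), payload 011001.
Concatenate: 10001011001 = 0x459 (11 bits → U+0459).

U+0459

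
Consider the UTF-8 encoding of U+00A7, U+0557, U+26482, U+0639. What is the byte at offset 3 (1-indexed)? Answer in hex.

1-indexed offset 3 is 0-indexed offset 2.
U+00A7 → 2-byte form C2 A7 at offsets 0–1.
U+0557 → 2-byte form D5 97 at offsets 2–3.
Offset 2 falls in char 2's range; it's byte 1 of D5 97 = 0xD5.

0xD5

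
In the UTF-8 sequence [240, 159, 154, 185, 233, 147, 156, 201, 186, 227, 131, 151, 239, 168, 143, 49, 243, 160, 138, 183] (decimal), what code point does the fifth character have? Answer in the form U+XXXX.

Offset 0: leading byte 0xF0 = 11110000 → 4-byte char #1 = F0 9F 9A B9.
Offset 4: leading byte 0xE9 = 11101001 → 3-byte char #2 = E9 93 9C.
Offset 7: leading byte 0xC9 = 11001001 → 2-byte char #3 = C9 BA.
Offset 9: leading byte 0xE3 = 11100011 → 3-byte char #4 = E3 83 97.
Offset 12: leading byte 0xEF = 11101111 → 3-byte char #5 = EF A8 8F.
Leading byte 0xEF = 11101111 matches 1110xxxx → 3-byte sequence.
Byte 1: 0xEF = 11101111, payload 1111 (4 bits).
Byte 2: 0xA8 = 10101000 (10xxxxxx ✓), payload 101000.
Byte 3: 0x8F = 10001111 (10xxxxxx ✓), payload 001111.
Concatenate: 1111101000001111 = 0xFA0F (16 bits → U+FA0F).

U+FA0F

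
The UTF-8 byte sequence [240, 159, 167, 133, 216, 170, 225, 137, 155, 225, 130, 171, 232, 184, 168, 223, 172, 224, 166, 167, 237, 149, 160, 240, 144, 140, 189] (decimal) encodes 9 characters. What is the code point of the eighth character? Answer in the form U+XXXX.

U+D560

Offset 0: leading byte 0xF0 = 11110000 → 4-byte char #1 = F0 9F A7 85.
Offset 4: leading byte 0xD8 = 11011000 → 2-byte char #2 = D8 AA.
Offset 6: leading byte 0xE1 = 11100001 → 3-byte char #3 = E1 89 9B.
Offset 9: leading byte 0xE1 = 11100001 → 3-byte char #4 = E1 82 AB.
Offset 12: leading byte 0xE8 = 11101000 → 3-byte char #5 = E8 B8 A8.
Offset 15: leading byte 0xDF = 11011111 → 2-byte char #6 = DF AC.
Offset 17: leading byte 0xE0 = 11100000 → 3-byte char #7 = E0 A6 A7.
Offset 20: leading byte 0xED = 11101101 → 3-byte char #8 = ED 95 A0.
Leading byte 0xED = 11101101 matches 1110xxxx → 3-byte sequence.
Byte 1: 0xED = 11101101, payload 1101 (4 bits).
Byte 2: 0x95 = 10010101 (10xxxxxx ✓), payload 010101.
Byte 3: 0xA0 = 10100000 (10xxxxxx ✓), payload 100000.
Concatenate: 1101010101100000 = 0xD560 (16 bits → U+D560).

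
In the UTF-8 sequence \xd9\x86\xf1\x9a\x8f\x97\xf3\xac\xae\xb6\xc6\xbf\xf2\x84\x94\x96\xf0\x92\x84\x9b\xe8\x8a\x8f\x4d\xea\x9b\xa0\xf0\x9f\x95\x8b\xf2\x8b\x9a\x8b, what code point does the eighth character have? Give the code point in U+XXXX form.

U+004D

Offset 0: leading byte 0xD9 = 11011001 → 2-byte char #1 = D9 86.
Offset 2: leading byte 0xF1 = 11110001 → 4-byte char #2 = F1 9A 8F 97.
Offset 6: leading byte 0xF3 = 11110011 → 4-byte char #3 = F3 AC AE B6.
Offset 10: leading byte 0xC6 = 11000110 → 2-byte char #4 = C6 BF.
Offset 12: leading byte 0xF2 = 11110010 → 4-byte char #5 = F2 84 94 96.
Offset 16: leading byte 0xF0 = 11110000 → 4-byte char #6 = F0 92 84 9B.
Offset 20: leading byte 0xE8 = 11101000 → 3-byte char #7 = E8 8A 8F.
Offset 23: leading byte 0x4D = 01001101 → 1-byte char #8 = 4D.
Leading byte 0x4D = 01001101 matches 0xxxxxxx → 1-byte sequence.
Byte 1: 0x4D = 01001101, payload 1001101 (7 bits).
Concatenate: 1001101 = 0x4D (7 bits → U+004D).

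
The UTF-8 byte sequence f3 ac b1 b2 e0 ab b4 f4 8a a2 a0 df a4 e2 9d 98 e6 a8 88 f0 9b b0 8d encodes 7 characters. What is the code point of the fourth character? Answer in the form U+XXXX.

Offset 0: leading byte 0xF3 = 11110011 → 4-byte char #1 = F3 AC B1 B2.
Offset 4: leading byte 0xE0 = 11100000 → 3-byte char #2 = E0 AB B4.
Offset 7: leading byte 0xF4 = 11110100 → 4-byte char #3 = F4 8A A2 A0.
Offset 11: leading byte 0xDF = 11011111 → 2-byte char #4 = DF A4.
Leading byte 0xDF = 11011111 matches 110xxxxx → 2-byte sequence.
Byte 1: 0xDF = 11011111, payload 11111 (5 bits).
Byte 2: 0xA4 = 10100100 (10xxxxxx ✓), payload 100100.
Concatenate: 11111100100 = 0x7E4 (11 bits → U+07E4).

U+07E4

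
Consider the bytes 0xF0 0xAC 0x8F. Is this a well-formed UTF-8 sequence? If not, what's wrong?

Leading byte 0xF0 = 11110000 → 4-byte form, but only 3 bytes are present.

invalid (sequence truncated)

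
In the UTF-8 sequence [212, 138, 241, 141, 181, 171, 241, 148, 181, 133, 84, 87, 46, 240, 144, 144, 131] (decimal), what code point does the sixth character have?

U+002E

Offset 0: leading byte 0xD4 = 11010100 → 2-byte char #1 = D4 8A.
Offset 2: leading byte 0xF1 = 11110001 → 4-byte char #2 = F1 8D B5 AB.
Offset 6: leading byte 0xF1 = 11110001 → 4-byte char #3 = F1 94 B5 85.
Offset 10: leading byte 0x54 = 01010100 → 1-byte char #4 = 54.
Offset 11: leading byte 0x57 = 01010111 → 1-byte char #5 = 57.
Offset 12: leading byte 0x2E = 00101110 → 1-byte char #6 = 2E.
Leading byte 0x2E = 00101110 matches 0xxxxxxx → 1-byte sequence.
Byte 1: 0x2E = 00101110, payload 0101110 (7 bits).
Concatenate: 0101110 = 0x2E (7 bits → U+002E).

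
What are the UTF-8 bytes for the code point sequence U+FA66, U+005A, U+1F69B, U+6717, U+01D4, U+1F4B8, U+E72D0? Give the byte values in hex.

EF A9 A6 5A F0 9F 9A 9B E6 9C 97 C7 94 F0 9F 92 B8 F3 A7 8B 90

U+FA66: 3-byte form → EF A9 A6.
U+005A: 1-byte form → 5A.
U+1F69B: 4-byte form → F0 9F 9A 9B.
U+6717: 3-byte form → E6 9C 97.
U+01D4: 2-byte form → C7 94.
U+1F4B8: 4-byte form → F0 9F 92 B8.
U+E72D0: 4-byte form → F3 A7 8B 90.
Concatenated (21 bytes): EF A9 A6 5A F0 9F 9A 9B E6 9C 97 C7 94 F0 9F 92 B8 F3 A7 8B 90.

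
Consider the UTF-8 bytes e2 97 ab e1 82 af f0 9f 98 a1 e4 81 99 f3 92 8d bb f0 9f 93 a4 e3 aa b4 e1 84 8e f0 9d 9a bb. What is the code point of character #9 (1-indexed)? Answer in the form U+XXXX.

U+1D6BB

Offset 0: leading byte 0xE2 = 11100010 → 3-byte char #1 = E2 97 AB.
Offset 3: leading byte 0xE1 = 11100001 → 3-byte char #2 = E1 82 AF.
Offset 6: leading byte 0xF0 = 11110000 → 4-byte char #3 = F0 9F 98 A1.
Offset 10: leading byte 0xE4 = 11100100 → 3-byte char #4 = E4 81 99.
Offset 13: leading byte 0xF3 = 11110011 → 4-byte char #5 = F3 92 8D BB.
Offset 17: leading byte 0xF0 = 11110000 → 4-byte char #6 = F0 9F 93 A4.
Offset 21: leading byte 0xE3 = 11100011 → 3-byte char #7 = E3 AA B4.
Offset 24: leading byte 0xE1 = 11100001 → 3-byte char #8 = E1 84 8E.
Offset 27: leading byte 0xF0 = 11110000 → 4-byte char #9 = F0 9D 9A BB.
Leading byte 0xF0 = 11110000 matches 11110xxx → 4-byte sequence.
Byte 1: 0xF0 = 11110000, payload 000 (3 bits).
Byte 2: 0x9D = 10011101 (10xxxxxx ✓), payload 011101.
Byte 3: 0x9A = 10011010 (10xxxxxx ✓), payload 011010.
Byte 4: 0xBB = 10111011 (10xxxxxx ✓), payload 111011.
Concatenate: 000011101011010111011 = 0x1D6BB (21 bits → U+1D6BB).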